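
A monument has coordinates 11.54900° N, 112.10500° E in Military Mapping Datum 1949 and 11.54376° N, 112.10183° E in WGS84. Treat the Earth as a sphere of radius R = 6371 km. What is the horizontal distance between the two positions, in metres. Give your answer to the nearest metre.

Δφ = 11.54376° − 11.54900° = -0.00524°; Δλ = 112.10183° − 112.10500° = -0.00317°.
1° along a meridian = πR/180 = 111195 m.
ΔN = Δφ × 111195 = -582.7 m; ΔE = Δλ × 111195 × cos(11.54900°) = -0.00317 × 111195 × 0.979754 = -345.4 m.
Distance = √(ΔE² + ΔN²) = √((-345.4)² + (-582.7)²) = 677.3 m.

677 m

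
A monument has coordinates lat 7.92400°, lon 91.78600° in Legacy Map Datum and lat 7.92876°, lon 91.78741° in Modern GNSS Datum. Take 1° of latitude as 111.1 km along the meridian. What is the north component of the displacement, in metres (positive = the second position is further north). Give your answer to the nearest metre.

ΔN = 529 m

Δφ = 7.92876° − 7.92400° = +0.00476°; Δλ = 91.78741° − 91.78600° = +0.00141°.
ΔN = Δφ × 111100 = 528.8 m; ΔE = Δλ × 111100 × cos(7.92400°) = +0.00141 × 111100 × 0.990452 = 155.2 m.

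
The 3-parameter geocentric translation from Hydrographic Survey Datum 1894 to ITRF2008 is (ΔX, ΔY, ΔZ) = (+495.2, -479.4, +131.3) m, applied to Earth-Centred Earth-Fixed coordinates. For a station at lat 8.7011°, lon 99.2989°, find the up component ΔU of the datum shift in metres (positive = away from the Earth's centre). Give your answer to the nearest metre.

ΔU = -527 m

At φ = 8.7011°, λ = 99.2989°: sin φ = 0.151280, cos φ = 0.988491, sin λ = 0.986859, cos λ = -0.161585.
ΔU = cos φ cos λ·ΔX + cos φ sin λ·ΔY + sin φ·ΔZ = (0.988491)(-0.161585)(495.2) + (0.988491)(0.986859)(-479.4) + (0.151280)(131.3) = -526.89 m.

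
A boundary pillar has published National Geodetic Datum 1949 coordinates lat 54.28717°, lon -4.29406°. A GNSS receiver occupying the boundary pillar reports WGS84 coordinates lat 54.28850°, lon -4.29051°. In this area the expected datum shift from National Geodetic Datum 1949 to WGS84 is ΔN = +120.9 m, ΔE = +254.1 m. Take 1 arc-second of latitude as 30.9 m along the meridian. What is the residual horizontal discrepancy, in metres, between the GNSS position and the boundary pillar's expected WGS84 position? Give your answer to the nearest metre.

Observed coordinate differences: Δφ = +0.00133°, Δλ = +0.00355°.
Converting to metres (1° lat = 111240 m, cos φ = 0.583723): observed ΔN = 147.9 m, observed ΔE = 230.5 m.
Subtracting the expected shift leaves a residual of 147.9 − (120.9) = 27.0 m north and 230.5 − (254.1) = -23.6 m east.
Residual distance = √(27.0² + (-23.6)²) = 35.9 m.

36 m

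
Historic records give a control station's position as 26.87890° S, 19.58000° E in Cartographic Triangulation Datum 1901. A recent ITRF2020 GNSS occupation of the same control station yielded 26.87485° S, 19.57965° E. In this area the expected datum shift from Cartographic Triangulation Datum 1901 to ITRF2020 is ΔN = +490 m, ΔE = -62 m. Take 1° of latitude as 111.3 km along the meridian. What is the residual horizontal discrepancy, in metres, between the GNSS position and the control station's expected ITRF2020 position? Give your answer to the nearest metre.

48 m

Observed coordinate differences: Δφ = +0.00405°, Δλ = -0.00035°.
Converting to metres (1° lat = 111300 m, cos φ = 0.891964): observed ΔN = 450.8 m, observed ΔE = -34.7 m.
Subtracting the expected shift leaves a residual of 450.8 − (490) = -39.2 m north and -34.7 − (-62) = 27.3 m east.
Residual distance = √((-39.2)² + 27.3²) = 47.8 m.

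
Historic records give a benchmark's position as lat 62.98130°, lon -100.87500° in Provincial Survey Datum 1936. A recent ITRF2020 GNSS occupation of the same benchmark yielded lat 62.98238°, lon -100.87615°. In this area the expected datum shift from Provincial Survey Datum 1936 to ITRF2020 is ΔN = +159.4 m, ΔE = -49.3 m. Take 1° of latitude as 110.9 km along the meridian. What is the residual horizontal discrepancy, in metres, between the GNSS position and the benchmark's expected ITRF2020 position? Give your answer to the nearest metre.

41 m

Observed coordinate differences: Δφ = +0.00108°, Δλ = -0.00115°.
Converting to metres (1° lat = 110900 m, cos φ = 0.454281): observed ΔN = 119.8 m, observed ΔE = -57.9 m.
Subtracting the expected shift leaves a residual of 119.8 − (159.4) = -39.6 m north and -57.9 − (-49.3) = -8.6 m east.
Residual distance = √((-39.6)² + (-8.6)²) = 40.6 m.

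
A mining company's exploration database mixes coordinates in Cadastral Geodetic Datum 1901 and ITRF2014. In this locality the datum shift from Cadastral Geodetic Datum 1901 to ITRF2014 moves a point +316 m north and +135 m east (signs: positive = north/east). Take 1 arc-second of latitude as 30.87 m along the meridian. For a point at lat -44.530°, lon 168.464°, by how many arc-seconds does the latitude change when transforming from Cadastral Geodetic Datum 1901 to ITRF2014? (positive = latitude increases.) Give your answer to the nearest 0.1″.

1″ of latitude = 30.87 m, so Δφ = 316.0 / 30.87 = 10.236″.

Δφ = 10.2″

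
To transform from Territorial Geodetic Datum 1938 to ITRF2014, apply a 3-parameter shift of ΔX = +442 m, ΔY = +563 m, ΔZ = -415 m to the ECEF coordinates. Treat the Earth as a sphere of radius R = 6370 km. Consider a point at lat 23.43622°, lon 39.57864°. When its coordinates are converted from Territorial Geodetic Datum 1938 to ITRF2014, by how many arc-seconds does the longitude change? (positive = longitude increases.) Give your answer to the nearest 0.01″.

sin φ = 0.397728, cos φ = 0.917503, sin λ = 0.637137, cos λ = 0.770751.
East component: ΔE = −sin λ·ΔX + cos λ·ΔY = −(0.637137)(442) + (0.770751)(563) = 152.32 m.
1° of latitude spans πR/180 = 111177 m; at latitude φ, 1° of longitude spans that × cos φ = 102005.7 m, so Δλ = 152.32 / 102005.7 × 3600 = 5.376″.

Δλ = 5.38″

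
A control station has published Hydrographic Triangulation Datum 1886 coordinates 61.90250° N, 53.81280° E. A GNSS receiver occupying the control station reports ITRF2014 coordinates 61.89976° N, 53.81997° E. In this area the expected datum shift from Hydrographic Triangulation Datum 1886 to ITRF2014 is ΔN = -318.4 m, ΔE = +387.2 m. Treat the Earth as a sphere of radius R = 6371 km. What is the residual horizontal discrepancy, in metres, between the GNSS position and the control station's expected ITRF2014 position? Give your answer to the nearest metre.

Observed coordinate differences: Δφ = -0.00274°, Δλ = +0.00717°.
Converting to metres (1° lat = 111195 m, cos φ = 0.470973): observed ΔN = -304.7 m, observed ΔE = 375.5 m.
Subtracting the expected shift leaves a residual of -304.7 − (-318.4) = 13.7 m north and 375.5 − (387.2) = -11.7 m east.
Residual distance = √(13.7² + (-11.7)²) = 18.0 m.

18 m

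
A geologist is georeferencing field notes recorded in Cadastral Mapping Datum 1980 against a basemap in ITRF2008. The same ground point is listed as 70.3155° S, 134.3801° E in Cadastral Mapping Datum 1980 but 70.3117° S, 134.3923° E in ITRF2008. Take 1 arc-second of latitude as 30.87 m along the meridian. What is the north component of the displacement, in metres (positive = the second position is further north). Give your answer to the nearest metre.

Δφ = -70.3117° − -70.3155° = +0.0038°; Δλ = 134.3923° − 134.3801° = +0.0122°.
1° of latitude = 3600 × 30.87 = 111132 m.
ΔN = Δφ × 111132 = 422.3 m; ΔE = Δλ × 111132 × cos(-70.3155°) = +0.0122 × 111132 × 0.336841 = 456.7 m.

ΔN = 422 m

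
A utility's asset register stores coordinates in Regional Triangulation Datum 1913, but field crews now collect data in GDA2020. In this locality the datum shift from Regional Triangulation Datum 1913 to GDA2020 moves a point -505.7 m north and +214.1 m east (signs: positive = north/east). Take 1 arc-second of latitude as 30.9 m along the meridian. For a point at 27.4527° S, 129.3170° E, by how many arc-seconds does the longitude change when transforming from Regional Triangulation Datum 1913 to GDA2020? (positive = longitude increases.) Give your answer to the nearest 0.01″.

At latitude -27.4527°, cos φ = 0.887392.
1″ of longitude at this latitude = 30.90 × cos φ = 27.4204 m, so Δλ = 214.1 / 27.4204 = 7.808″.

Δλ = 7.81″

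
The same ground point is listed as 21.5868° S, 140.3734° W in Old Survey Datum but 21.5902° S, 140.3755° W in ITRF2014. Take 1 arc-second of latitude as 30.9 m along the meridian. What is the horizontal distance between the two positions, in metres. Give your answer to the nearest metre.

436 m

Δφ = -21.5902° − -21.5868° = -0.0034°; Δλ = -140.3755° − -140.3734° = -0.0021°.
1° of latitude = 3600 × 30.90 = 111240 m.
ΔN = Δφ × 111240 = -378.2 m; ΔE = Δλ × 111240 × cos(-21.5868°) = -0.0021 × 111240 × 0.929861 = -217.2 m.
Distance = √(ΔE² + ΔN²) = √((-217.2)² + (-378.2)²) = 436.2 m.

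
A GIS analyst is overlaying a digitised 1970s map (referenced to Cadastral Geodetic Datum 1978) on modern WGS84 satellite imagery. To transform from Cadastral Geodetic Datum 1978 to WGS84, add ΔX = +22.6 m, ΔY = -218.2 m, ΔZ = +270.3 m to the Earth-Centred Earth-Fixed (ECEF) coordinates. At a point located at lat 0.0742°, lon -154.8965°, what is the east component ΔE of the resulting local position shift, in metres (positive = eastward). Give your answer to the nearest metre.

ΔE = 207 m

The local east axis at (φ, λ) is (−sin λ, cos λ, 0), so ΔE = −sin(-154.8965°)·22.6 + cos(-154.8965°)·(-218.2) = 207.18 m.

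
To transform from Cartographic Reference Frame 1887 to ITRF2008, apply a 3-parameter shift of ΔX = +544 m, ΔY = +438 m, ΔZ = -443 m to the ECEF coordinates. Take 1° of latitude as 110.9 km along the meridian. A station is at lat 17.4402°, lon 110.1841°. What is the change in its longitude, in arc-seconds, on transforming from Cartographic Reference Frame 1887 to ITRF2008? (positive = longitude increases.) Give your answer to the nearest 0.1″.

Δλ = -22.5″

sin φ = 0.299710, cos φ = 0.954030, sin λ = 0.938589, cos λ = -0.345038.
East component: ΔE = −sin λ·ΔX + cos λ·ΔY = −(0.938589)(544) + (-0.345038)(438) = -661.72 m.
1° of latitude spans 110900 m; at latitude φ, 1° of longitude spans that × cos φ = 105802.0 m, so Δλ = -661.72 / 105802.0 × 3600 = -22.516″.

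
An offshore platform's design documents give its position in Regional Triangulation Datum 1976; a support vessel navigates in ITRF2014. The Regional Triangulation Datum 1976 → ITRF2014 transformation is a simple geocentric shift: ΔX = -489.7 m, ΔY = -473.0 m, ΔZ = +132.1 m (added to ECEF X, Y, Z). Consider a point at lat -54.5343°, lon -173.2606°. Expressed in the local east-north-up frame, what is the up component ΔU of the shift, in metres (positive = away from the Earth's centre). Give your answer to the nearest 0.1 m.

ΔU = 206.8 m

At φ = -54.5343°, λ = -173.2606°: sin φ = -0.814463, cos φ = 0.580215, sin λ = -0.117354, cos λ = -0.993090.
ΔU = cos φ cos λ·ΔX + cos φ sin λ·ΔY + sin φ·ΔZ = (0.580215)(-0.993090)(-489.7) + (0.580215)(-0.117354)(-473.0) + (-0.814463)(132.1) = 206.78 m.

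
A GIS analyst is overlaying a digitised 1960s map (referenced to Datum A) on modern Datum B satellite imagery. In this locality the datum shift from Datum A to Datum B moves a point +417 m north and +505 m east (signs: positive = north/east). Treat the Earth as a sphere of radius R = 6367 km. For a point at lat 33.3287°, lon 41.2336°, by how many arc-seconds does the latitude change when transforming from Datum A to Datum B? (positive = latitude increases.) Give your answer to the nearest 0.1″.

Δφ = 13.5″

On a sphere of radius R, 1 rad of latitude = R, so Δφ = ΔN / R = 417.0 / 6367000 = 6.5494e-05 rad = 13.509″.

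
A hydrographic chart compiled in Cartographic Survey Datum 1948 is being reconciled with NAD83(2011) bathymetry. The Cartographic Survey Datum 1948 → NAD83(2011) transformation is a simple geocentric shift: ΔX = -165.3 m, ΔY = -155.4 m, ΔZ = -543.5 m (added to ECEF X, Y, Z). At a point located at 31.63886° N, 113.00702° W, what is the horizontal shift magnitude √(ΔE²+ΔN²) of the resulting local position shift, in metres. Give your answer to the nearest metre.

The local east axis at (φ, λ) is (−sin λ, cos λ, 0), so ΔE = −sin(-113.00702°)·(-165.3) + cos(-113.00702°)·(-155.4) = -91.41 m.
The local north axis is (−sin φ cos λ, −sin φ sin λ, cos φ), giving ΔN = -33.890 − 75.033 − 462.720 = -571.64 m.
Horizontal magnitude = √(ΔE² + ΔN²) = √((-91.41)² + (-571.64)²) = 578.91 m.

579 m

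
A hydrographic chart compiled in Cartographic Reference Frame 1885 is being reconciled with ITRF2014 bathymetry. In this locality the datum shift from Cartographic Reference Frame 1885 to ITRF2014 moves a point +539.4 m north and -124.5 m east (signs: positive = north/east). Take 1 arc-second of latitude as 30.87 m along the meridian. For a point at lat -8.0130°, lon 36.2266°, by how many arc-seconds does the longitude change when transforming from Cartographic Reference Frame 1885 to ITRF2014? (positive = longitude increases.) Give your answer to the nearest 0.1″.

Δλ = -4.1″

At latitude -8.0130°, cos φ = 0.990236.
1″ of longitude at this latitude = 30.87 × cos φ = 30.5686 m, so Δλ = -124.5 / 30.5686 = -4.073″.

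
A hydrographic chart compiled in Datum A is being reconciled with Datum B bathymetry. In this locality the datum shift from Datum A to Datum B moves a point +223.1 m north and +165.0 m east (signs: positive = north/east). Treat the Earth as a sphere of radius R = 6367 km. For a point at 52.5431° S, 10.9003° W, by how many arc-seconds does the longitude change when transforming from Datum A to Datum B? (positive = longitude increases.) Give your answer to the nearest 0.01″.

Δλ = 8.79″

At latitude -52.5431°, cos φ = 0.608164.
One radian of longitude at latitude φ spans R cos φ, so Δλ = ΔE / (R cos φ) = 165.0 / (6367000 × 0.608164) = 4.2612e-05 rad = 8.789″.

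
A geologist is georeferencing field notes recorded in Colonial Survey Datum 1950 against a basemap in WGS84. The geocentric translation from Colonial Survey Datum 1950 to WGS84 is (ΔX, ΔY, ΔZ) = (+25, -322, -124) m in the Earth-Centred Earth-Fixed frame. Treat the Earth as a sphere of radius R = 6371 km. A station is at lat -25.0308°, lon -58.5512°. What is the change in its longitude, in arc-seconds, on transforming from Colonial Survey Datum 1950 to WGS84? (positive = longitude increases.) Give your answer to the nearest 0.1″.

Δλ = -5.2″

sin φ = -0.423105, cos φ = 0.906080, sin λ = -0.853107, cos λ = 0.521736.
East component: ΔE = −sin λ·ΔX + cos λ·ΔY = −(-0.853107)(25) + (0.521736)(-322) = -146.67 m.
1° of latitude spans πR/180 = 111195 m; at latitude φ, 1° of longitude spans that × cos φ = 100751.6 m, so Δλ = -146.67 / 100751.6 × 3600 = -5.241″.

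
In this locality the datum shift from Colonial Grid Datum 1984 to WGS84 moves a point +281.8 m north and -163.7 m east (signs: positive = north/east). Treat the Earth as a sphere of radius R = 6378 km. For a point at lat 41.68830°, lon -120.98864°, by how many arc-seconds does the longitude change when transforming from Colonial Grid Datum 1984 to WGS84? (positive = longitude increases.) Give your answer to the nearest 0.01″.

At latitude 41.68830°, cos φ = 0.746774.
One radian of longitude at latitude φ spans R cos φ, so Δλ = ΔE / (R cos φ) = -163.7 / (6378000 × 0.746774) = -3.4370e-05 rad = -7.089″.

Δλ = -7.09″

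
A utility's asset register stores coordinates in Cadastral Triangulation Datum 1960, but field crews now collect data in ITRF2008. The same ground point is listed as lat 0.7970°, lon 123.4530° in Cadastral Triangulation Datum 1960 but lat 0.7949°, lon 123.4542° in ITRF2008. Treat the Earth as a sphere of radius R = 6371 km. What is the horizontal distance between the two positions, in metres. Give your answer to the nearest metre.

269 m

Δφ = 0.7949° − 0.7970° = -0.0021°; Δλ = 123.4542° − 123.4530° = +0.0012°.
1° along a meridian = πR/180 = 111195 m.
ΔN = Δφ × 111195 = -233.5 m; ΔE = Δλ × 111195 × cos(0.7970°) = +0.0012 × 111195 × 0.999903 = 133.4 m.
Distance = √(ΔE² + ΔN²) = √(133.4² + (-233.5)²) = 268.9 m.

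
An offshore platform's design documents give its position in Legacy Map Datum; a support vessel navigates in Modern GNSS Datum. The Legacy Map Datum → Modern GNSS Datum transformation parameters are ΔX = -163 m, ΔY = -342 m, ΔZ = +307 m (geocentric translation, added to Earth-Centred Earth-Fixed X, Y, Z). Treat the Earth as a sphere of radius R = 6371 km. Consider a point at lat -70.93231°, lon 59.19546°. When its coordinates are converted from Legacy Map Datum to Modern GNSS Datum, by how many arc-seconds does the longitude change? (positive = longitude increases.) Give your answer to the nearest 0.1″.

sin φ = -0.945133, cos φ = 0.326685, sin λ = 0.858919, cos λ = 0.512111.
East component: ΔE = −sin λ·ΔX + cos λ·ΔY = −(0.858919)(-163) + (0.512111)(-342) = -35.14 m.
1° of latitude spans πR/180 = 111195 m; at latitude φ, 1° of longitude spans that × cos φ = 36325.7 m, so Δλ = -35.14 / 36325.7 × 3600 = -3.482″.

Δλ = -3.5″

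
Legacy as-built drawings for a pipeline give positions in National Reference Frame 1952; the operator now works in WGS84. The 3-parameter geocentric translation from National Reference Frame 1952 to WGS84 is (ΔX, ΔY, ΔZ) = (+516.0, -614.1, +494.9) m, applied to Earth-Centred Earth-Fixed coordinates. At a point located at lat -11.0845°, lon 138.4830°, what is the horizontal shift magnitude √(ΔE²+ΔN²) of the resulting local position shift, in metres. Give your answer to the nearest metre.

353 m

The local east axis at (φ, λ) is (−sin λ, cos λ, 0), so ΔE = −sin(138.4830°)·516.0 + cos(138.4830°)·(-614.1) = 117.79 m.
The local north axis is (−sin φ cos λ, −sin φ sin λ, cos φ), giving ΔN = -74.280 − 78.258 + 485.667 = 333.13 m.
Horizontal magnitude = √(ΔE² + ΔN²) = √(117.79² + 333.13²) = 353.34 m.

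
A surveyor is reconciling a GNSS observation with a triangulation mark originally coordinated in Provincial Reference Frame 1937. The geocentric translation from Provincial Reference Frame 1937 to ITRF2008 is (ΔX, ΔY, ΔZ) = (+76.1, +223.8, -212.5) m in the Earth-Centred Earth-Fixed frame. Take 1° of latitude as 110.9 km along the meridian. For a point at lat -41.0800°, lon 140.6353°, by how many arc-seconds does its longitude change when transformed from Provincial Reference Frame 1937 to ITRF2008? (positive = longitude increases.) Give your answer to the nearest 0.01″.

sin φ = -0.657112, cos φ = 0.753793, sin λ = 0.634254, cos λ = -0.773124.
East component: ΔE = −sin λ·ΔX + cos λ·ΔY = −(0.634254)(76.1) + (-0.773124)(223.8) = -221.29 m.
1° of latitude spans 110900 m; at latitude φ, 1° of longitude spans that × cos φ = 83595.6 m, so Δλ = -221.29 / 83595.6 × 3600 = -9.530″.

Δλ = -9.53″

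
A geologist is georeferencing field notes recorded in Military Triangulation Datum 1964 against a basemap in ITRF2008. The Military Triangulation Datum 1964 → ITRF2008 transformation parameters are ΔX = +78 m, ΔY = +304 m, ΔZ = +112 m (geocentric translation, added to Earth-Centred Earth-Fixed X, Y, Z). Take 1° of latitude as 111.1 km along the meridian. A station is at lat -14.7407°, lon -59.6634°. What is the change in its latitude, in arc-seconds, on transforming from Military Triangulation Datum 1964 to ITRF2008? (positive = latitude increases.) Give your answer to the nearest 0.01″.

sin φ = -0.254445, cos φ = 0.967087, sin λ = -0.863073, cos λ = 0.505079.
North component: ΔN = −sin φ cos λ·ΔX − sin φ sin λ·ΔY + cos φ·ΔZ = −(-0.254445)(0.505079)(78) − (-0.254445)(-0.863073)(304) + (0.967087)(112) = 51.58 m.
1° of latitude spans 111100 m, so Δφ = 51.58 / 111100 × 3600 = 1.671″.

Δφ = 1.67″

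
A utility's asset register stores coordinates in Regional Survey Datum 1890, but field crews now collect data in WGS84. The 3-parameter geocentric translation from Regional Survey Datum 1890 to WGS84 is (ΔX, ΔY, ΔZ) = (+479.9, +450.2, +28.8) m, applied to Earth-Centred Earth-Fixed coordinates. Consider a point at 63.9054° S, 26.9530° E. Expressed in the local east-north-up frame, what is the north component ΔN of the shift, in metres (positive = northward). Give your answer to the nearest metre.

At φ = -63.9054°, λ = 26.9530°: sin φ = -0.898069, cos φ = 0.439855, sin λ = 0.453259, cos λ = 0.891379.
ΔN = −sin φ cos λ·ΔX − sin φ sin λ·ΔY + cos φ·ΔZ = −(-0.898069)(0.891379)(479.9) − (-0.898069)(0.453259)(450.2) + (0.439855)(28.8) = 580.09 m.

ΔN = 580 m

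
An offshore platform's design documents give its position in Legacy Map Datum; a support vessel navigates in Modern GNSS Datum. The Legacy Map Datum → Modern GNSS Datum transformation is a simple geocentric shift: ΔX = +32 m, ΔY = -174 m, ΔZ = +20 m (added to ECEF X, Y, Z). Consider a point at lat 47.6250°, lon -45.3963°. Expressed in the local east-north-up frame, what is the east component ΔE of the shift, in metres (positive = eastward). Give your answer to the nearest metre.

ΔE = -99 m

The local east axis at (φ, λ) is (−sin λ, cos λ, 0), so ΔE = −sin(-45.3963°)·32 + cos(-45.3963°)·(-174) = -99.40 m.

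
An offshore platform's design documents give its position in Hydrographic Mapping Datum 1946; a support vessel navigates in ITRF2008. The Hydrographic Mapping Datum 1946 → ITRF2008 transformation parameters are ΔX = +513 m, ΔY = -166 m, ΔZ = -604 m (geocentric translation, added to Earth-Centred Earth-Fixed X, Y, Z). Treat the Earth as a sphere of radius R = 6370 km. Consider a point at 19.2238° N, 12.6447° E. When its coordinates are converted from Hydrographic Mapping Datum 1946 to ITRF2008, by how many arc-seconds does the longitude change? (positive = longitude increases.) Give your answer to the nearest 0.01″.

Δλ = -9.41″

sin φ = 0.329259, cos φ = 0.944240, sin λ = 0.218905, cos λ = 0.975746.
East component: ΔE = −sin λ·ΔX + cos λ·ΔY = −(0.218905)(513) + (0.975746)(-166) = -274.27 m.
1° of latitude spans πR/180 = 111177 m; at latitude φ, 1° of longitude spans that × cos φ = 104978.2 m, so Δλ = -274.27 / 104978.2 × 3600 = -9.406″.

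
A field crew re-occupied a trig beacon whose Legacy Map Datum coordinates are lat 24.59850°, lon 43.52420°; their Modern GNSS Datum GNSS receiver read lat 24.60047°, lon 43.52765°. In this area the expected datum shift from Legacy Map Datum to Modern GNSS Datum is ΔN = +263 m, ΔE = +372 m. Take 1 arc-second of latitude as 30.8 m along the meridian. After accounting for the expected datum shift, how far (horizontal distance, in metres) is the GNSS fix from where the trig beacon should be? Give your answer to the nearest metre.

Observed coordinate differences: Δφ = +0.00197°, Δλ = +0.00345°.
Converting to metres (1° lat = 110880 m, cos φ = 0.909247): observed ΔN = 218.4 m, observed ΔE = 347.8 m.
Subtracting the expected shift leaves a residual of 218.4 − (263) = -44.6 m north and 347.8 − (372) = -24.2 m east.
Residual distance = √((-44.6)² + (-24.2)²) = 50.7 m.

51 m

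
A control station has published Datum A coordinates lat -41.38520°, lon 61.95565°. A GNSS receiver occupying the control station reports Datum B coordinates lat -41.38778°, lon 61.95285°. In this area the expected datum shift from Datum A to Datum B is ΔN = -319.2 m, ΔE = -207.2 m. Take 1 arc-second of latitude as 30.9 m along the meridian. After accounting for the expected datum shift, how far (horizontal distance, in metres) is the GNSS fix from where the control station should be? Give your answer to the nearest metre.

42 m

Observed coordinate differences: Δφ = -0.00258°, Δλ = -0.00280°.
Converting to metres (1° lat = 111240 m, cos φ = 0.750282): observed ΔN = -287.0 m, observed ΔE = -233.7 m.
Subtracting the expected shift leaves a residual of -287.0 − (-319.2) = 32.2 m north and -233.7 − (-207.2) = -26.5 m east.
Residual distance = √(32.2² + (-26.5)²) = 41.7 m.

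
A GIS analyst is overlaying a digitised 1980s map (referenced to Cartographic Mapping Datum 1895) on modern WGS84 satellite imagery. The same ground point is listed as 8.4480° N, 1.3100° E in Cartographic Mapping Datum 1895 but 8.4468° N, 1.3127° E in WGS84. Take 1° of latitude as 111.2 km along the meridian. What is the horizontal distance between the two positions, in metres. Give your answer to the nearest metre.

Δφ = 8.4468° − 8.4480° = -0.0012°; Δλ = 1.3127° − 1.3100° = +0.0027°.
ΔN = Δφ × 111200 = -133.4 m; ΔE = Δλ × 111200 × cos(8.4480°) = +0.0027 × 111200 × 0.989150 = 297.0 m.
Distance = √(ΔE² + ΔN²) = √(297.0² + (-133.4)²) = 325.6 m.

326 m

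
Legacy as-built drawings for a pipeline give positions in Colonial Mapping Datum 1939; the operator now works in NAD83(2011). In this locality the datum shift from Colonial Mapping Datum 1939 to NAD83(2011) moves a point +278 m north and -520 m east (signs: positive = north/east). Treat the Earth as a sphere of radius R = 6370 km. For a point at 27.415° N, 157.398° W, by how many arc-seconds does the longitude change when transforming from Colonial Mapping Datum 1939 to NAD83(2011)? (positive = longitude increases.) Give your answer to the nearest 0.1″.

At latitude 27.415°, cos φ = 0.887695.
One radian of longitude at latitude φ spans R cos φ, so Δλ = ΔE / (R cos φ) = -520.0 / (6370000 × 0.887695) = -9.1960e-05 rad = -18.968″.

Δλ = -19.0″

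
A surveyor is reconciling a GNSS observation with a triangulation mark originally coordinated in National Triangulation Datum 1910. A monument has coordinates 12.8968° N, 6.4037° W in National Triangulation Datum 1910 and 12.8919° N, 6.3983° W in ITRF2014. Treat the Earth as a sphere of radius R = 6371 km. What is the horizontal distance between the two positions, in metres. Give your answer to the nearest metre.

Δφ = 12.8919° − 12.8968° = -0.0049°; Δλ = -6.3983° − -6.4037° = +0.0054°.
1° along a meridian = πR/180 = 111195 m.
ΔN = Δφ × 111195 = -544.9 m; ΔE = Δλ × 111195 × cos(12.8968°) = +0.0054 × 111195 × 0.974774 = 585.3 m.
Distance = √(ΔE² + ΔN²) = √(585.3² + (-544.9)²) = 799.7 m.

800 m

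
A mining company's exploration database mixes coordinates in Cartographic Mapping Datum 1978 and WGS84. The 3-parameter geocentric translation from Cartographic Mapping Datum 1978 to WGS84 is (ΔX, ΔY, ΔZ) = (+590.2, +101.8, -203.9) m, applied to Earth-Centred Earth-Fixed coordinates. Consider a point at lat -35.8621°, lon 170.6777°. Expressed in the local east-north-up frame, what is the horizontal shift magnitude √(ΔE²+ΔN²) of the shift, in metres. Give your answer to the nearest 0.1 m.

534.1 m

At φ = -35.8621°, λ = 170.6777°: sin φ = -0.585836, cos φ = 0.810429, sin λ = 0.161988, cos λ = -0.986793.
ΔE = −sin λ·ΔX + cos λ·ΔY = −(0.161988)·(590.2) + (-0.986793)·(101.8) = -196.06 m.
ΔN = −sin φ cos λ·ΔX − sin φ sin λ·ΔY + cos φ·ΔZ = −(-0.585836)(-0.986793)(590.2) − (-0.585836)(0.161988)(101.8) + (0.810429)(-203.9) = -496.78 m.
Horizontal magnitude = √(ΔE² + ΔN²) = √((-196.06)² + (-496.78)²) = 534.07 m.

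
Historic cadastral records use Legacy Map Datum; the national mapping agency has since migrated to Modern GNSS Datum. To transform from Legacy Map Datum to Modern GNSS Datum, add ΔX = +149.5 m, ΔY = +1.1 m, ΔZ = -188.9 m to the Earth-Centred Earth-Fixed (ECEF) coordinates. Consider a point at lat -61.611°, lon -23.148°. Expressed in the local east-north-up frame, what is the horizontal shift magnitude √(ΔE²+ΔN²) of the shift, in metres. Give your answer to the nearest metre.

At φ = -61.611°, λ = -23.148°: sin φ = -0.879740, cos φ = 0.475455, sin λ = -0.393108, cos λ = 0.919492.
ΔE = −sin λ·ΔX + cos λ·ΔY = −(-0.393108)·(149.5) + (0.919492)·(1.1) = 59.78 m.
ΔN = −sin φ cos λ·ΔX − sin φ sin λ·ΔY + cos φ·ΔZ = −(-0.879740)(0.919492)(149.5) − (-0.879740)(-0.393108)(1.1) + (0.475455)(-188.9) = 30.74 m.
Horizontal magnitude = √(ΔE² + ΔN²) = √(59.78² + 30.74²) = 67.22 m.

67 m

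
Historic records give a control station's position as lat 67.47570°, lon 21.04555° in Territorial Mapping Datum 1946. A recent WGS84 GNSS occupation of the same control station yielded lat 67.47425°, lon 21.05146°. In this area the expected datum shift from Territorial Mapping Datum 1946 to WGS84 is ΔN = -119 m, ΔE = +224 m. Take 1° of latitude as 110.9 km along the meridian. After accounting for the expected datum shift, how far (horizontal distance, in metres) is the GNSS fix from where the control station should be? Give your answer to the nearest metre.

Observed coordinate differences: Δφ = -0.00145°, Δλ = +0.00591°.
Converting to metres (1° lat = 110900 m, cos φ = 0.383075): observed ΔN = -160.8 m, observed ΔE = 251.1 m.
Subtracting the expected shift leaves a residual of -160.8 − (-119) = -41.8 m north and 251.1 − (224) = 27.1 m east.
Residual distance = √((-41.8)² + 27.1²) = 49.8 m.

50 m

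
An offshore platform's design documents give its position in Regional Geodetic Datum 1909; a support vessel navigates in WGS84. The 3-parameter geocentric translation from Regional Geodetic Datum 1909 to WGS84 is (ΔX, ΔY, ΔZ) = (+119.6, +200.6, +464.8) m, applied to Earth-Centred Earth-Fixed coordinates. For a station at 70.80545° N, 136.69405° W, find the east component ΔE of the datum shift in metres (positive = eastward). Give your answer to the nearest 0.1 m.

At φ = 70.80545°, λ = -136.69405°: sin φ = 0.944408, cos φ = 0.328777, sin λ = -0.685894, cos λ = -0.727702.
ΔE = −sin λ·ΔX + cos λ·ΔY = −(-0.685894)·(119.6) + (-0.727702)·(200.6) = -63.94 m.

ΔE = -63.9 m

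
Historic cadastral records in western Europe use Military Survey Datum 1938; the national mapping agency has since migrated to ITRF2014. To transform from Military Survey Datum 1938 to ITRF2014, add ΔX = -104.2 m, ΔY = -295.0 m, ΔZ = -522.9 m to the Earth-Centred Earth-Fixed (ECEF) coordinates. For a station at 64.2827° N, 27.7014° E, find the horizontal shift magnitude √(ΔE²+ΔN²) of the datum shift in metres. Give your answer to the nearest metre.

The local east axis at (φ, λ) is (−sin λ, cos λ, 0), so ΔE = −sin(27.7014°)·(-104.2) + cos(27.7014°)·(-295.0) = -212.75 m.
The local north axis is (−sin φ cos λ, −sin φ sin λ, cos φ), giving ΔN = 83.118 + 123.551 − 226.903 = -20.23 m.
Horizontal magnitude = √(ΔE² + ΔN²) = √((-212.75)² + (-20.23)²) = 213.71 m.

214 m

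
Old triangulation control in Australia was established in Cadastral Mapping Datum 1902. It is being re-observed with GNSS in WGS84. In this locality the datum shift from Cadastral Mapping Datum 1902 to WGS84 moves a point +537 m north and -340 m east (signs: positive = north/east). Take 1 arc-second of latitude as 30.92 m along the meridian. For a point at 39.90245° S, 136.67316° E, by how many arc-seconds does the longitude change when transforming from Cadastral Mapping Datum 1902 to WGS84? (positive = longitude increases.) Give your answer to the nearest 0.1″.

Δλ = -14.3″

At latitude -39.90245°, cos φ = 0.767138.
1″ of longitude at this latitude = 30.92 × cos φ = 23.7199 m, so Δλ = -340.0 / 23.7199 = -14.334″.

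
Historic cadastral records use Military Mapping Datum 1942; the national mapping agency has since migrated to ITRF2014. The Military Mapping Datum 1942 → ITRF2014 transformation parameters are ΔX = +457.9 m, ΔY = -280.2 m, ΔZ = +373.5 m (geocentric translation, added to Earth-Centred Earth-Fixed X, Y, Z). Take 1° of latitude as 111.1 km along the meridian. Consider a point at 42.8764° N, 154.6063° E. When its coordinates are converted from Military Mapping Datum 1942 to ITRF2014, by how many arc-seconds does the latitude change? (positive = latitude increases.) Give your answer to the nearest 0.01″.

sin φ = 0.680419, cos φ = 0.732823, sin λ = 0.428836, cos λ = -0.903382.
North component: ΔN = −sin φ cos λ·ΔX − sin φ sin λ·ΔY + cos φ·ΔZ = −(0.680419)(-0.903382)(457.9) − (0.680419)(0.428836)(-280.2) + (0.732823)(373.5) = 636.93 m.
1° of latitude spans 111100 m, so Δφ = 636.93 / 111100 × 3600 = 20.639″.

Δφ = 20.64″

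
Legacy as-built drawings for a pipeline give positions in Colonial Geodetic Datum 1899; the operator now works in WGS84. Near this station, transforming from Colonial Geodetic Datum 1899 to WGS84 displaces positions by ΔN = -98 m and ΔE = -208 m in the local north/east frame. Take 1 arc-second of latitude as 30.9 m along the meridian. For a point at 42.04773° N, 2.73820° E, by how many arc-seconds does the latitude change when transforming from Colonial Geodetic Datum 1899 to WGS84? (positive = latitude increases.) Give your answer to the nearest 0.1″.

Δφ = -3.2″

1″ of latitude = 30.90 m, so Δφ = -98.0 / 30.90 = -3.172″.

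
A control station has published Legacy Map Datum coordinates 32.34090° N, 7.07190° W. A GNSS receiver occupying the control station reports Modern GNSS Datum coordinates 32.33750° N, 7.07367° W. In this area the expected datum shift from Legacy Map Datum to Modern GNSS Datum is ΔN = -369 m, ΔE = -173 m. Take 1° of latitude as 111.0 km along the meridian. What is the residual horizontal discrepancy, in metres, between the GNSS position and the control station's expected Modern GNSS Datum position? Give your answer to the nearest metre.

Observed coordinate differences: Δφ = -0.00340°, Δλ = -0.00177°.
Converting to metres (1° lat = 111000 m, cos φ = 0.844880): observed ΔN = -377.4 m, observed ΔE = -166.0 m.
Subtracting the expected shift leaves a residual of -377.4 − (-369) = -8.4 m north and -166.0 − (-173) = 7.0 m east.
Residual distance = √((-8.4)² + 7.0²) = 10.9 m.

11 m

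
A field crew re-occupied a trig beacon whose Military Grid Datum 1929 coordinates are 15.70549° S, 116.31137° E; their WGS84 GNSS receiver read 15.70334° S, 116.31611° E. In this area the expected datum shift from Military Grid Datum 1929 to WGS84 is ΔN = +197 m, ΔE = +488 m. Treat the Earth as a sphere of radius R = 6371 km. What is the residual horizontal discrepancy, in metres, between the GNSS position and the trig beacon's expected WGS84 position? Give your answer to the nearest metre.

Observed coordinate differences: Δφ = +0.00215°, Δλ = +0.00474°.
Converting to metres (1° lat = 111195 m, cos φ = 0.962666): observed ΔN = 239.1 m, observed ΔE = 507.4 m.
Subtracting the expected shift leaves a residual of 239.1 − (197) = 42.1 m north and 507.4 − (488) = 19.4 m east.
Residual distance = √(42.1² + 19.4²) = 46.3 m.

46 m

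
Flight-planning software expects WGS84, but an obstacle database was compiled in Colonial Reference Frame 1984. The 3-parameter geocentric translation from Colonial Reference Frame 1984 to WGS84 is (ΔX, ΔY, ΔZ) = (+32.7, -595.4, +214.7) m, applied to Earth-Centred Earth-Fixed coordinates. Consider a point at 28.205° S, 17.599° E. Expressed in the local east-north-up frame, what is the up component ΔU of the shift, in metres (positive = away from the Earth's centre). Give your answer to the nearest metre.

At φ = -28.205°, λ = 17.599°: sin φ = -0.472628, cos φ = 0.881262, sin λ = 0.302353, cos λ = 0.953196.
ΔU = cos φ cos λ·ΔX + cos φ sin λ·ΔY + sin φ·ΔZ = (0.881262)(0.953196)(32.7) + (0.881262)(0.302353)(-595.4) + (-0.472628)(214.7) = -232.65 m.

ΔU = -233 m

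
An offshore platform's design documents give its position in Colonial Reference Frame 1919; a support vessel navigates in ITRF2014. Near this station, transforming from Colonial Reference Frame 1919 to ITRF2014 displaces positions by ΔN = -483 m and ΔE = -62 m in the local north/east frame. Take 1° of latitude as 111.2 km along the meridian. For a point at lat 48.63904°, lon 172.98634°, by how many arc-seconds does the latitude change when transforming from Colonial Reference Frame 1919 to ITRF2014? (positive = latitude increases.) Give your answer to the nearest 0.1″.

1° of latitude = 111.2 km, so Δφ = -483.0 / 111200 = -0.0043435° = -15.637″.

Δφ = -15.6″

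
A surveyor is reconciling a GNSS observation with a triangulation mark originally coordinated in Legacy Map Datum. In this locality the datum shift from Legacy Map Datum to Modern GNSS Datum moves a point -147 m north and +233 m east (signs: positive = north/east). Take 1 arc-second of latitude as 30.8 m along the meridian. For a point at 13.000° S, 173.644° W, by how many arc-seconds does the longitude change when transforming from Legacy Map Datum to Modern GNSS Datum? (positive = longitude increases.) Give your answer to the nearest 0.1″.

At latitude -13.000°, cos φ = 0.974370.
1″ of longitude at this latitude = 30.80 × cos φ = 30.0106 m, so Δλ = 233.0 / 30.0106 = 7.764″.

Δλ = 7.8″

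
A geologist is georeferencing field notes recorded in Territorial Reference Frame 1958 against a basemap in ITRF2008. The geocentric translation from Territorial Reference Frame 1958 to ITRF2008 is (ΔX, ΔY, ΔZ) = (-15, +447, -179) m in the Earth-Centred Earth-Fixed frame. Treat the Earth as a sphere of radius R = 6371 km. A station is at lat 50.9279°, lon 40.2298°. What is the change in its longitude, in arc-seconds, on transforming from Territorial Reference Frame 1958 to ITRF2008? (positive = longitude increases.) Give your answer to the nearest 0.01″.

sin φ = 0.776353, cos φ = 0.630298, sin λ = 0.645855, cos λ = 0.763460.
East component: ΔE = −sin λ·ΔX + cos λ·ΔY = −(0.645855)(-15) + (0.763460)(447) = 350.95 m.
1° of latitude spans πR/180 = 111195 m; at latitude φ, 1° of longitude spans that × cos φ = 70085.9 m, so Δλ = 350.95 / 70085.9 × 3600 = 18.027″.

Δλ = 18.03″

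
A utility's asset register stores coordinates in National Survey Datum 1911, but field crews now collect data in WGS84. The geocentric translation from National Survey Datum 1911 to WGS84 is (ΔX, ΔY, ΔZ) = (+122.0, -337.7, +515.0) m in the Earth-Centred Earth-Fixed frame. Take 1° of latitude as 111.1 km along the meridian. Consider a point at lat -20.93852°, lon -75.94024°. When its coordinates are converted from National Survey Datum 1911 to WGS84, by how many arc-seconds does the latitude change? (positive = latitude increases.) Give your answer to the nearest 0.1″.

sin φ = -0.357366, cos φ = 0.933964, sin λ = -0.970043, cos λ = 0.242934.
North component: ΔN = −sin φ cos λ·ΔX − sin φ sin λ·ΔY + cos φ·ΔZ = −(-0.357366)(0.242934)(122.0) − (-0.357366)(-0.970043)(-337.7) + (0.933964)(515.0) = 608.65 m.
1° of latitude spans 111100 m, so Δφ = 608.65 / 111100 × 3600 = 19.722″.

Δφ = 19.7″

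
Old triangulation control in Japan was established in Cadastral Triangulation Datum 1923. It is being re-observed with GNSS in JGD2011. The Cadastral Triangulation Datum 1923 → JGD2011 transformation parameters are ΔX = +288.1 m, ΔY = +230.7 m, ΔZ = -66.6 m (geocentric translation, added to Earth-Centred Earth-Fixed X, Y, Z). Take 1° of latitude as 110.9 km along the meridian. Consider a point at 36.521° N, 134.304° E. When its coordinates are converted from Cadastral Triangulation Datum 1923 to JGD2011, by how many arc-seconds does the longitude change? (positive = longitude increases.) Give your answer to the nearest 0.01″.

sin φ = 0.595117, cos φ = 0.803639, sin λ = 0.715644, cos λ = -0.698465.
East component: ΔE = −sin λ·ΔX + cos λ·ΔY = −(0.715644)(288.1) + (-0.698465)(230.7) = -367.31 m.
1° of latitude spans 110900 m; at latitude φ, 1° of longitude spans that × cos φ = 89123.5 m, so Δλ = -367.31 / 89123.5 × 3600 = -14.837″.

Δλ = -14.84″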